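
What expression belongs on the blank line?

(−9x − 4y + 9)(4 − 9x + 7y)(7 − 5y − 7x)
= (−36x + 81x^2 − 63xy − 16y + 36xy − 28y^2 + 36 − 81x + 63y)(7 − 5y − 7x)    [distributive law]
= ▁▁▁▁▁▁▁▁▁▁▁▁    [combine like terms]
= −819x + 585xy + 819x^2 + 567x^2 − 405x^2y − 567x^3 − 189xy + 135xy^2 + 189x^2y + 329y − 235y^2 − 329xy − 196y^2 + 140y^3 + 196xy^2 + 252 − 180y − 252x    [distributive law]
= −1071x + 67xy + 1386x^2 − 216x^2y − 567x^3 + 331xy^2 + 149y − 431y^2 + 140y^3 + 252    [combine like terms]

After combine like terms, the bracketed line is:

(−117x + 81x^2 − 27xy + 47y − 28y^2 + 36)(7 − 5y − 7x)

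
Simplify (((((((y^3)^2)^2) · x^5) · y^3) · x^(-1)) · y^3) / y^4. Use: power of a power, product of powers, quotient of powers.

(((((((y^3)^2)^2) · x^5) · y^3) · x^(-1)) · y^3) / y^4
= ((((((y^3)^4) · x^5) · y^3) · x^(-1)) · y^3) / y^4    [power of a power]
= ((((y^12 · x^5) · y^3) · x^(-1)) · y^3) / y^4    [power of a power]
= x^4y^14    [quotient of powers; product of powers]

x^4y^14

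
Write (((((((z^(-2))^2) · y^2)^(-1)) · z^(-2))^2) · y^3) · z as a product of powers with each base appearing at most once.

(((((((z^(-2))^2) · y^2)^(-1)) · z^(-2))^2) · y^3) · z
= (((((((z^(-2))^2) · y^2)^(-1))^2) · ((z^(-2))^2)) · y^3) · z    [power of a product]
= ((((((z^(-2))^2) · y^2)^(-2)) · ((z^(-2))^2)) · y^3) · z    [power of a power]
= ((((((z^(-2))^2)^(-2)) · ((y^2)^(-2))) · ((z^(-2))^2)) · y^3) · z    [power of a product]
= (((((z^(-2))^(-4)) · ((y^2)^(-2))) · ((z^(-2))^2)) · y^3) · z    [power of a power]
= (((z^8 · ((y^2)^(-2))) · ((z^(-2))^2)) · y^3) · z    [power of a power]
= (((z^8 · y^(-4)) · ((z^(-2))^2)) · y^3) · z    [power of a power]
= (((z^8 · y^(-4)) · z^(-4)) · y^3) · z    [power of a power]
= y^(-1)·z^5    [product of powers]

y^(-1)·z^5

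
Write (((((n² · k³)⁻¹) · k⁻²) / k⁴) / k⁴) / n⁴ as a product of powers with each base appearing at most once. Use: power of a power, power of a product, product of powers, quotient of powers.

(((((n² · k³)⁻¹) · k⁻²) / k⁴) / k⁴) / n⁴
= ((((((n²)⁻¹) · ((k³)⁻¹)) · k⁻²) / k⁴) / k⁴) / n⁴    [power of a product]
= ((((n⁻² · ((k³)⁻¹)) · k⁻²) / k⁴) / k⁴) / n⁴    [power of a power]
= ((((n⁻² · k⁻³) · k⁻²) / k⁴) / k⁴) / n⁴    [power of a power]
= k⁻¹³n⁻⁶    [quotient of powers; product of powers]

k⁻¹³n⁻⁶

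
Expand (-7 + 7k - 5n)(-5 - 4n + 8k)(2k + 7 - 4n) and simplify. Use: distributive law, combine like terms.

-567k + 245 + 231n - 6kn - 72n² + 210k² - 360k²n + 312kn² + 112k³ - 80n³

(-7 + 7k - 5n)(-5 - 4n + 8k)(2k + 7 - 4n)
= (35 + 28n - 56k - 35k - 28kn + 56k² + 25n + 20n² - 40kn)(2k + 7 - 4n)    [distributive law]
= (35 + 53n - 91k - 68kn + 56k² + 20n²)(2k + 7 - 4n)    [combine like terms]
= 70k + 245 - 140n + 106kn + 371n - 212n² - 182k² - 637k + 364kn - 136k²n - 476kn + 272kn² + 112k³ + 392k² - 224k²n + 40kn² + 140n² - 80n³    [distributive law]
= -567k + 245 + 231n - 6kn - 72n² + 210k² - 360k²n + 312kn² + 112k³ - 80n³    [combine like terms]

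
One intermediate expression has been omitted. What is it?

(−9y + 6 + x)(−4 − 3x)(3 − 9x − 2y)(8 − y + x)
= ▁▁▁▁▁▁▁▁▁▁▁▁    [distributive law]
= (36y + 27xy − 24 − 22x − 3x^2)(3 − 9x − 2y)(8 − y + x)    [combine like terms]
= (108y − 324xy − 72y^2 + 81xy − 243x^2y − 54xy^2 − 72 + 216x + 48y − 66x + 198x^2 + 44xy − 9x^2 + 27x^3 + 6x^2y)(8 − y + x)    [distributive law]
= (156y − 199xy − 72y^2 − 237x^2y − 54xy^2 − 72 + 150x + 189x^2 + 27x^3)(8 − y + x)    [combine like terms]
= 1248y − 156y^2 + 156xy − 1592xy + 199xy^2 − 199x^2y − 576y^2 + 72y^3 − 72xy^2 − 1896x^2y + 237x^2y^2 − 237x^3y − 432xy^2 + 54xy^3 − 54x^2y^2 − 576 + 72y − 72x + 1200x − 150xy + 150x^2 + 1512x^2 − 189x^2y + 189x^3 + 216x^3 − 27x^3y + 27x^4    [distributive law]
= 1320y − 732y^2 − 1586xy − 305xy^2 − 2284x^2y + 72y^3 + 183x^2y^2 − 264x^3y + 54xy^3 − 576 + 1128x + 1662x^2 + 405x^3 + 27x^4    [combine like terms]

Applying distributive law to the line above:

(36y + 27xy − 24 − 18x − 4x − 3x^2)(3 − 9x − 2y)(8 − y + x)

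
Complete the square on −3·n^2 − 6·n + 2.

−3(n + 1)^2 + 5

−3·n^2 − 6·n + 2
= −3(n^2 + 2·n) + 2    [factor out -3 from the n-terms]
= −3(n^2 + 2·n + 1 − 1) + 2    [add and subtract 1 inside the bracket]
= −3(n + 1)^2 + 3 + 2    [perfect-square identity]
= −3(n + 1)^2 + 5    [combine constants]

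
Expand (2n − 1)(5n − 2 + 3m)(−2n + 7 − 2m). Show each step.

−20n³ + 88n² − 32mn² − 67n + 66mn − 12m²n + 14 − 25m + 6m²

(2n − 1)(5n − 2 + 3m)(−2n + 7 − 2m)
= (10n² − 4n + 6mn − 5n + 2 − 3m)(−2n + 7 − 2m)    [distributive law]
= (10n² − 9n + 6mn + 2 − 3m)(−2n + 7 − 2m)    [combine like terms]
= −20n³ + 70n² − 20mn² + 18n² − 63n + 18mn − 12mn² + 42mn − 12m²n − 4n + 14 − 4m + 6mn − 21m + 6m²    [distributive law]
= −20n³ + 88n² − 32mn² − 67n + 66mn − 12m²n + 14 − 25m + 6m²    [combine like terms]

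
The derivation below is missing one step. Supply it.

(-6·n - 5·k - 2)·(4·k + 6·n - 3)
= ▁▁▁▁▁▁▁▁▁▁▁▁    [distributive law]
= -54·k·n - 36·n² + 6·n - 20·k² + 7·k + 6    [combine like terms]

After distributive law, the bracketed line is:

-24·k·n - 36·n² + 18·n - 20·k² - 30·k·n + 15·k - 8·k - 12·n + 6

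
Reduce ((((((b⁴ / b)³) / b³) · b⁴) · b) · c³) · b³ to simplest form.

b¹⁴c³

((((((b⁴ / b)³) / b³) · b⁴) · b) · c³) · b³
= (((((((b⁴)³) / (b³)) / b³) · b⁴) · b) · c³) · b³    [power of a quotient]
= (((((b¹² / (b³)) / b³) · b⁴) · b) · c³) · b³    [power of a power]
= ((((b⁹ / b³) · b⁴) · b) · c³) · b³    [quotient of powers]
= (((b⁶ · b⁴) · b) · c³) · b³    [quotient of powers]
= ((b¹⁰ · b) · c³) · b³    [product of powers]
= (b¹¹ · c³) · b³    [product of powers]
= b¹⁴c³    [product of powers]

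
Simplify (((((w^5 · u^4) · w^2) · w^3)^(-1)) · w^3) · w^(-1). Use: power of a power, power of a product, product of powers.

(((((w^5 · u^4) · w^2) · w^3)^(-1)) · w^3) · w^(-1)
= (((((w^5 · u^4) · w^2)^(-1)) · ((w^3)^(-1))) · w^3) · w^(-1)    [power of a product]
= (((((w^5 · u^4)^(-1)) · ((w^2)^(-1))) · ((w^3)^(-1))) · w^3) · w^(-1)    [power of a product]
= ((((((w^5)^(-1)) · ((u^4)^(-1))) · ((w^2)^(-1))) · ((w^3)^(-1))) · w^3) · w^(-1)    [power of a product]
= ((((w^(-5) · ((u^4)^(-1))) · ((w^2)^(-1))) · ((w^3)^(-1))) · w^3) · w^(-1)    [power of a power]
= ((((w^(-5) · u^(-4)) · ((w^2)^(-1))) · ((w^3)^(-1))) · w^3) · w^(-1)    [power of a power]
= ((((w^(-5) · u^(-4)) · w^(-2)) · ((w^3)^(-1))) · w^3) · w^(-1)    [power of a power]
= ((((w^(-5) · u^(-4)) · w^(-2)) · w^(-3)) · w^3) · w^(-1)    [power of a power]
= u^(-4)w^(-8)    [product of powers]

u^(-4)w^(-8)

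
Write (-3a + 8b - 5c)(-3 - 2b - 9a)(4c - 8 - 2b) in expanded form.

-324ac - 72a + 510ab - 354abc + 132ab^2 + 108a^2c - 216a^2 - 54a^2b - 206bc + 192b + 176b^2 - 84b^2c + 32b^3 + 60c^2 - 120c + 40bc^2 + 180ac^2

(-3a + 8b - 5c)(-3 - 2b - 9a)(4c - 8 - 2b)
= (9a + 6ab + 27a^2 - 24b - 16b^2 - 72ab + 15c + 10bc + 45ac)(4c - 8 - 2b)    [distributive law]
= (9a - 66ab + 27a^2 - 24b - 16b^2 + 15c + 10bc + 45ac)(4c - 8 - 2b)    [combine like terms]
= 36ac - 72a - 18ab - 264abc + 528ab + 132ab^2 + 108a^2c - 216a^2 - 54a^2b - 96bc + 192b + 48b^2 - 64b^2c + 128b^2 + 32b^3 + 60c^2 - 120c - 30bc + 40bc^2 - 80bc - 20b^2c + 180ac^2 - 360ac - 90abc    [distributive law]
= -324ac - 72a + 510ab - 354abc + 132ab^2 + 108a^2c - 216a^2 - 54a^2b - 206bc + 192b + 176b^2 - 84b^2c + 32b^3 + 60c^2 - 120c + 40bc^2 + 180ac^2    [combine like terms]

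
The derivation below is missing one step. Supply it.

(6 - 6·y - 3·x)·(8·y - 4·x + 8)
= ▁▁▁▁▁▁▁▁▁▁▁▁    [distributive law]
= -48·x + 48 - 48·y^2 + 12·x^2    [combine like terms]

By distributive law:

48·y - 24·x + 48 - 48·y^2 + 24·x·y - 48·y - 24·x·y + 12·x^2 - 24·x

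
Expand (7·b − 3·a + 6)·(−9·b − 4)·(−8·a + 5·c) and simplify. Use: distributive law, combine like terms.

504·a·b^2 − 315·b^2·c + 656·a·b − 410·b·c − 216·a^2·b + 135·a·b·c − 96·a^2 + 60·a·c + 192·a − 120·c

(7·b − 3·a + 6)·(−9·b − 4)·(−8·a + 5·c)
= (−63·b^2 − 28·b + 27·a·b + 12·a − 54·b − 24)·(−8·a + 5·c)    [distributive law]
= (−63·b^2 − 82·b + 27·a·b + 12·a − 24)·(−8·a + 5·c)    [combine like terms]
= 504·a·b^2 − 315·b^2·c + 656·a·b − 410·b·c − 216·a^2·b + 135·a·b·c − 96·a^2 + 60·a·c + 192·a − 120·c    [distributive law]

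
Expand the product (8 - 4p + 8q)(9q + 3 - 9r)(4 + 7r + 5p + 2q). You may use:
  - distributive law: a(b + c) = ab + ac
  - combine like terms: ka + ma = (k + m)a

(8 - 4p + 8q)(9q + 3 - 9r)(4 + 7r + 5p + 2q)
= (72q + 24 - 72r - 36pq - 12p + 36pr + 72q^2 + 24q - 72qr)(4 + 7r + 5p + 2q)    [distributive law]
= (96q + 24 - 72r - 36pq - 12p + 36pr + 72q^2 - 72qr)(4 + 7r + 5p + 2q)    [combine like terms]
= 384q + 672qr + 480pq + 192q^2 + 96 + 168r + 120p + 48q - 288r - 504r^2 - 360pr - 144qr - 144pq - 252pqr - 180p^2q - 72pq^2 - 48p - 84pr - 60p^2 - 24pq + 144pr + 252pr^2 + 180p^2r + 72pqr + 288q^2 + 504q^2r + 360pq^2 + 144q^3 - 288qr - 504qr^2 - 360pqr - 144q^2r    [distributive law]
= 432q + 240qr + 312pq + 480q^2 + 96 - 120r + 72p - 504r^2 - 300pr - 540pqr - 180p^2q + 288pq^2 - 60p^2 + 252pr^2 + 180p^2r + 360q^2r + 144q^3 - 504qr^2    [combine like terms]

432q + 240qr + 312pq + 480q^2 + 96 - 120r + 72p - 504r^2 - 300pr - 540pqr - 180p^2q + 288pq^2 - 60p^2 + 252pr^2 + 180p^2r + 360q^2r + 144q^3 - 504qr^2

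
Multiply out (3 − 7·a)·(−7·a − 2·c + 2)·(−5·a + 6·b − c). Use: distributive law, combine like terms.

175·a^2 − 210·a·b + 65·a·c − 36·b·c + 6·c^2 − 30·a + 36·b − 6·c − 245·a^3 + 294·a^2·b − 119·a^2·c + 84·a·b·c − 14·a·c^2

(3 − 7·a)·(−7·a − 2·c + 2)·(−5·a + 6·b − c)
= (−21·a − 6·c + 6 + 49·a^2 + 14·a·c − 14·a)·(−5·a + 6·b − c)    [distributive law]
= (−35·a − 6·c + 6 + 49·a^2 + 14·a·c)·(−5·a + 6·b − c)    [combine like terms]
= 175·a^2 − 210·a·b + 35·a·c + 30·a·c − 36·b·c + 6·c^2 − 30·a + 36·b − 6·c − 245·a^3 + 294·a^2·b − 49·a^2·c − 70·a^2·c + 84·a·b·c − 14·a·c^2    [distributive law]
= 175·a^2 − 210·a·b + 65·a·c − 36·b·c + 6·c^2 − 30·a + 36·b − 6·c − 245·a^3 + 294·a^2·b − 119·a^2·c + 84·a·b·c − 14·a·c^2    [combine like terms]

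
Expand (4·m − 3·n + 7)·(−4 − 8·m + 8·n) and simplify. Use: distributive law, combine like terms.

(4·m − 3·n + 7)·(−4 − 8·m + 8·n)
= −16·m − 32·m² + 32·m·n + 12·n + 24·m·n − 24·n² − 28 − 56·m + 56·n    [distributive law]
= −72·m − 32·m² + 56·m·n + 68·n − 24·n² − 28    [combine like terms]

−72·m − 32·m² + 56·m·n + 68·n − 24·n² − 28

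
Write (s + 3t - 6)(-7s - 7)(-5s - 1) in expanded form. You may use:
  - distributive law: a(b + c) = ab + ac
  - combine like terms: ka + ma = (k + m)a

(s + 3t - 6)(-7s - 7)(-5s - 1)
= (-7s^2 - 7s - 21st - 21t + 42s + 42)(-5s - 1)    [distributive law]
= (-7s^2 + 35s - 21st - 21t + 42)(-5s - 1)    [combine like terms]
= 35s^3 + 7s^2 - 175s^2 - 35s + 105s^2t + 21st + 105st + 21t - 210s - 42    [distributive law]
= 35s^3 - 168s^2 - 245s + 105s^2t + 126st + 21t - 42    [combine like terms]

35s^3 - 168s^2 - 245s + 105s^2t + 126st + 21t - 42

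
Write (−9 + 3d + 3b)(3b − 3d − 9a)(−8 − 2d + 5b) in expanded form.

216b + 189bd − 207b² − 216d + 18d² − 648a + 54ad + 621ab + 18d³ − 45bd² + 54ad² − 81abd − 18b²d + 45b³ − 135ab²

(−9 + 3d + 3b)(3b − 3d − 9a)(−8 − 2d + 5b)
= (−27b + 27d + 81a + 9bd − 9d² − 27ad + 9b² − 9bd − 27ab)(−8 − 2d + 5b)    [distributive law]
= (−27b + 27d + 81a − 9d² − 27ad + 9b² − 27ab)(−8 − 2d + 5b)    [combine like terms]
= 216b + 54bd − 135b² − 216d − 54d² + 135bd − 648a − 162ad + 405ab + 72d² + 18d³ − 45bd² + 216ad + 54ad² − 135abd − 72b² − 18b²d + 45b³ + 216ab + 54abd − 135ab²    [distributive law]
= 216b + 189bd − 207b² − 216d + 18d² − 648a + 54ad + 621ab + 18d³ − 45bd² + 54ad² − 81abd − 18b²d + 45b³ − 135ab²    [combine like terms]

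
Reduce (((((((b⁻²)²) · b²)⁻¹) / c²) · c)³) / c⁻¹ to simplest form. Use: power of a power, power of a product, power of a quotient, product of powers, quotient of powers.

(((((((b⁻²)²) · b²)⁻¹) / c²) · c)³) / c⁻¹
= (((((((b⁻²)²) · b²)⁻¹) / c²)³) · (c³)) / c⁻¹    [power of a product]
= (((((((b⁻²)²) · b²)⁻¹)³) / ((c²)³)) · (c³)) / c⁻¹    [power of a quotient]
= ((((((b⁻²)²) · b²)⁻³) / ((c²)³)) · (c³)) / c⁻¹    [power of a power]
= ((((((b⁻²)²)⁻³) · ((b²)⁻³)) / ((c²)³)) · (c³)) / c⁻¹    [power of a product]
= (((((b⁻²)⁻⁶) · ((b²)⁻³)) / ((c²)³)) · (c³)) / c⁻¹    [power of a power]
= (((b¹² · ((b²)⁻³)) / ((c²)³)) · (c³)) / c⁻¹    [power of a power]
= (((b¹² · b⁻⁶) / ((c²)³)) · (c³)) / c⁻¹    [power of a power]
= ((b⁶ / ((c²)³)) · (c³)) / c⁻¹    [product of powers]
= ((b⁶ / c⁶) · (c³)) / c⁻¹    [power of a power]
= b⁶c⁻²    [quotient of powers; product of powers]

b⁶c⁻²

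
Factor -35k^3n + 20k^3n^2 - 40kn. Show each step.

5kn(-7k^2 + 4k^2n - 8)

-35k^3n + 20k^3n^2 - 40kn
= 5(-7k^3n + 4k^3n^2 - 8kn)    [factor out 5]
= 5kn(-7k^2 + 4k^2n - 8)    [factor out kn]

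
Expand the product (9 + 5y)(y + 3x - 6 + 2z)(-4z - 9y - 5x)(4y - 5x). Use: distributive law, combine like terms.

-312y^2z - 402xyz + 756y^3 - 1497xy^2 + 150x^2y + 990x^2z + 675x^3 + 864yz - 1080xz + 1944y^2 - 1350xy - 1350x^2 - 288yz^2 + 360xz^2 - 440y^3z + 110xy^2z - 180y^4 - 415xy^3 + 500x^2y^2 + 550x^2yz + 375x^3y - 160y^2z^2 + 200xyz^2

(9 + 5y)(y + 3x - 6 + 2z)(-4z - 9y - 5x)(4y - 5x)
= (9y + 27x - 54 + 18z + 5y^2 + 15xy - 30y + 10yz)(-4z - 9y - 5x)(4y - 5x)    [distributive law]
= (-21y + 27x - 54 + 18z + 5y^2 + 15xy + 10yz)(-4z - 9y - 5x)(4y - 5x)    [combine like terms]
= (84yz + 189y^2 + 105xy - 108xz - 243xy - 135x^2 + 216z + 486y + 270x - 72z^2 - 162yz - 90xz - 20y^2z - 45y^3 - 25xy^2 - 60xyz - 135xy^2 - 75x^2y - 40yz^2 - 90y^2z - 50xyz)(4y - 5x)    [distributive law]
= (-78yz + 189y^2 - 138xy - 198xz - 135x^2 + 216z + 486y + 270x - 72z^2 - 110y^2z - 45y^3 - 160xy^2 - 110xyz - 75x^2y - 40yz^2)(4y - 5x)    [combine like terms]
= -312y^2z + 390xyz + 756y^3 - 945xy^2 - 552xy^2 + 690x^2y - 792xyz + 990x^2z - 540x^2y + 675x^3 + 864yz - 1080xz + 1944y^2 - 2430xy + 1080xy - 1350x^2 - 288yz^2 + 360xz^2 - 440y^3z + 550xy^2z - 180y^4 + 225xy^3 - 640xy^3 + 800x^2y^2 - 440xy^2z + 550x^2yz - 300x^2y^2 + 375x^3y - 160y^2z^2 + 200xyz^2    [distributive law]
= -312y^2z - 402xyz + 756y^3 - 1497xy^2 + 150x^2y + 990x^2z + 675x^3 + 864yz - 1080xz + 1944y^2 - 1350xy - 1350x^2 - 288yz^2 + 360xz^2 - 440y^3z + 110xy^2z - 180y^4 - 415xy^3 + 500x^2y^2 + 550x^2yz + 375x^3y - 160y^2z^2 + 200xyz^2    [combine like terms]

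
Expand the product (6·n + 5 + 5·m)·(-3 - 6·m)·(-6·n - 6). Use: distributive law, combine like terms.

108·n² + 198·n + 216·m·n² + 486·m·n + 90 + 270·m + 180·m²·n + 180·m²

(6·n + 5 + 5·m)·(-3 - 6·m)·(-6·n - 6)
= (-18·n - 36·m·n - 15 - 30·m - 15·m - 30·m²)·(-6·n - 6)    [distributive law]
= (-18·n - 36·m·n - 15 - 45·m - 30·m²)·(-6·n - 6)    [combine like terms]
= 108·n² + 108·n + 216·m·n² + 216·m·n + 90·n + 90 + 270·m·n + 270·m + 180·m²·n + 180·m²    [distributive law]
= 108·n² + 198·n + 216·m·n² + 486·m·n + 90 + 270·m + 180·m²·n + 180·m²    [combine like terms]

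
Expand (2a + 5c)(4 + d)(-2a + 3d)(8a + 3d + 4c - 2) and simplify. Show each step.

(2a + 5c)(4 + d)(-2a + 3d)(8a + 3d + 4c - 2)
= (8a + 2ad + 20c + 5cd)(-2a + 3d)(8a + 3d + 4c - 2)    [distributive law]
= (-16a^2 + 24ad - 4a^2d + 6ad^2 - 40ac + 60cd - 10acd + 15cd^2)(8a + 3d + 4c - 2)    [distributive law]
= -128a^3 - 48a^2d - 64a^2c + 32a^2 + 192a^2d + 72ad^2 + 96acd - 48ad - 32a^3d - 12a^2d^2 - 16a^2cd + 8a^2d + 48a^2d^2 + 18ad^3 + 24acd^2 - 12ad^2 - 320a^2c - 120acd - 160ac^2 + 80ac + 480acd + 180cd^2 + 240c^2d - 120cd - 80a^2cd - 30acd^2 - 40ac^2d + 20acd + 120acd^2 + 45cd^3 + 60c^2d^2 - 30cd^2    [distributive law]
= -128a^3 + 152a^2d - 384a^2c + 32a^2 + 60ad^2 + 476acd - 48ad - 32a^3d + 36a^2d^2 - 96a^2cd + 18ad^3 + 114acd^2 - 160ac^2 + 80ac + 150cd^2 + 240c^2d - 120cd - 40ac^2d + 45cd^3 + 60c^2d^2    [combine like terms]

-128a^3 + 152a^2d - 384a^2c + 32a^2 + 60ad^2 + 476acd - 48ad - 32a^3d + 36a^2d^2 - 96a^2cd + 18ad^3 + 114acd^2 - 160ac^2 + 80ac + 150cd^2 + 240c^2d - 120cd - 40ac^2d + 45cd^3 + 60c^2d^2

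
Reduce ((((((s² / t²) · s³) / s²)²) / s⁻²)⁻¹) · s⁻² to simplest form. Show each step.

s⁻¹⁰t⁴

((((((s² / t²) · s³) / s²)²) / s⁻²)⁻¹) · s⁻²
= ((((((s² / t²) · s³) / s²)²)⁻¹) / ((s⁻²)⁻¹)) · s⁻²    [power of a quotient]
= (((((s² / t²) · s³) / s²)⁻²) / ((s⁻²)⁻¹)) · s⁻²    [power of a power]
= (((((s² / t²) · s³)⁻²) / ((s²)⁻²)) / ((s⁻²)⁻¹)) · s⁻²    [power of a quotient]
= (((((s² / t²)⁻²) · ((s³)⁻²)) / ((s²)⁻²)) / ((s⁻²)⁻¹)) · s⁻²    [power of a product]
= ((((((s²)⁻²) / ((t²)⁻²)) · ((s³)⁻²)) / ((s²)⁻²)) / ((s⁻²)⁻¹)) · s⁻²    [power of a quotient]
= ((((s⁻⁴ / ((t²)⁻²)) · ((s³)⁻²)) / ((s²)⁻²)) / ((s⁻²)⁻¹)) · s⁻²    [power of a power]
= ((((s⁻⁴ / t⁻⁴) · ((s³)⁻²)) / ((s²)⁻²)) / ((s⁻²)⁻¹)) · s⁻²    [power of a power]
= ((((s⁻⁴ / t⁻⁴) · s⁻⁶) / ((s²)⁻²)) / ((s⁻²)⁻¹)) · s⁻²    [power of a power]
= ((((s⁻⁴ / t⁻⁴) · s⁻⁶) / s⁻⁴) / ((s⁻²)⁻¹)) · s⁻²    [power of a power]
= ((((s⁻⁴ / t⁻⁴) · s⁻⁶) / s⁻⁴) / s²) · s⁻²    [power of a power]
= s⁻¹⁰t⁴    [quotient of powers; product of powers]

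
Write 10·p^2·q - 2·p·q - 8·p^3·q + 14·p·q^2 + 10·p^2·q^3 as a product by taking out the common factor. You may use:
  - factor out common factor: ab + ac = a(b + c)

10·p^2·q - 2·p·q - 8·p^3·q + 14·p·q^2 + 10·p^2·q^3
= 2(5·p^2·q - p·q - 4·p^3·q + 7·p·q^2 + 5·p^2·q^3)    [factor out 2]
= 2·p·q(5·p - 1 - 4·p^2 + 7·q + 5·p·q^2)    [factor out p·q]

2·p·q(5·p - 1 - 4·p^2 + 7·q + 5·p·q^2)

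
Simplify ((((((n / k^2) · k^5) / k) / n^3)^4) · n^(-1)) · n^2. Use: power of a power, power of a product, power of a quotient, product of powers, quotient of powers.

((((((n / k^2) · k^5) / k) / n^3)^4) · n^(-1)) · n^2
= ((((((n / k^2) · k^5) / k)^4) / ((n^3)^4)) · n^(-1)) · n^2    [power of a quotient]
= ((((((n / k^2) · k^5)^4) / (k^4)) / ((n^3)^4)) · n^(-1)) · n^2    [power of a quotient]
= ((((((n / k^2)^4) · ((k^5)^4)) / (k^4)) / ((n^3)^4)) · n^(-1)) · n^2    [power of a product]
= ((((((n^4) / ((k^2)^4)) · ((k^5)^4)) / (k^4)) / ((n^3)^4)) · n^(-1)) · n^2    [power of a quotient]
= (((((n^4 / k^8) · ((k^5)^4)) / (k^4)) / ((n^3)^4)) · n^(-1)) · n^2    [power of a power]
= (((((n^4 / k^8) · k^20) / (k^4)) / ((n^3)^4)) · n^(-1)) · n^2    [power of a power]
= (((((n^4 / k^8) · k^20) / k^4) / n^12) · n^(-1)) · n^2    [power of a power]
= k^8n^(-7)    [quotient of powers; product of powers]

k^8n^(-7)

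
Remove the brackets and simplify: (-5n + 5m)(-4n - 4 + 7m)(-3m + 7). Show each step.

(-5n + 5m)(-4n - 4 + 7m)(-3m + 7)
= (20n^2 + 20n - 35mn - 20mn - 20m + 35m^2)(-3m + 7)    [distributive law]
= (20n^2 + 20n - 55mn - 20m + 35m^2)(-3m + 7)    [combine like terms]
= -60mn^2 + 140n^2 - 60mn + 140n + 165m^2n - 385mn + 60m^2 - 140m - 105m^3 + 245m^2    [distributive law]
= -60mn^2 + 140n^2 - 445mn + 140n + 165m^2n + 305m^2 - 140m - 105m^3    [combine like terms]

-60mn^2 + 140n^2 - 445mn + 140n + 165m^2n + 305m^2 - 140m - 105m^3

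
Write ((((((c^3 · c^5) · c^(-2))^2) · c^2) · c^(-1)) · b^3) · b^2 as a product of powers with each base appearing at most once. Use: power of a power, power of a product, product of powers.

b^5c^13

((((((c^3 · c^5) · c^(-2))^2) · c^2) · c^(-1)) · b^3) · b^2
= ((((((c^3 · c^5)^2) · ((c^(-2))^2)) · c^2) · c^(-1)) · b^3) · b^2    [power of a product]
= (((((((c^3)^2) · ((c^5)^2)) · ((c^(-2))^2)) · c^2) · c^(-1)) · b^3) · b^2    [power of a product]
= (((((c^6 · ((c^5)^2)) · ((c^(-2))^2)) · c^2) · c^(-1)) · b^3) · b^2    [power of a power]
= (((((c^6 · c^10) · ((c^(-2))^2)) · c^2) · c^(-1)) · b^3) · b^2    [power of a power]
= ((((c^16 · ((c^(-2))^2)) · c^2) · c^(-1)) · b^3) · b^2    [product of powers]
= ((((c^16 · c^(-4)) · c^2) · c^(-1)) · b^3) · b^2    [power of a power]
= (((c^12 · c^2) · c^(-1)) · b^3) · b^2    [product of powers]
= ((c^14 · c^(-1)) · b^3) · b^2    [product of powers]
= (c^13 · b^3) · b^2    [product of powers]
= b^5c^13    [product of powers]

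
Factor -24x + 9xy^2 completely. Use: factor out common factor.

3x(-8 + 3y^2)

-24x + 9xy^2
= 3(-8x + 3xy^2)    [factor out 3]
= 3x(-8 + 3y^2)    [factor out x]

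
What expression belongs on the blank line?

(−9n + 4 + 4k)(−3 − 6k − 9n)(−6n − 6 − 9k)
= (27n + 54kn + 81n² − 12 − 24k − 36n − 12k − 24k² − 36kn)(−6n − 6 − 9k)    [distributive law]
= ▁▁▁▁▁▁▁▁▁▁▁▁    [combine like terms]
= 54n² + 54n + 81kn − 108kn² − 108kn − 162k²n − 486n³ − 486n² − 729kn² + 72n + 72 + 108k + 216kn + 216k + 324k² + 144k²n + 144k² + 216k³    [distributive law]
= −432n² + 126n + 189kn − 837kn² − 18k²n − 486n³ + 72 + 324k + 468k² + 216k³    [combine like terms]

By combine like terms:

(−9n + 18kn + 81n² − 12 − 36k − 24k²)(−6n − 6 − 9k)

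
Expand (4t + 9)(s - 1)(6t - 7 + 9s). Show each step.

(4t + 9)(s - 1)(6t - 7 + 9s)
= (4st - 4t + 9s - 9)(6t - 7 + 9s)    [distributive law]
= 24st² - 28st + 36s²t - 24t² + 28t - 36st + 54st - 63s + 81s² - 54t + 63 - 81s    [distributive law]
= 24st² - 10st + 36s²t - 24t² - 26t - 144s + 81s² + 63    [combine like terms]

24st² - 10st + 36s²t - 24t² - 26t - 144s + 81s² + 63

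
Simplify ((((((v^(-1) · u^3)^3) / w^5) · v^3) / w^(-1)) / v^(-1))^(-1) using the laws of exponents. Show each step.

u^(-9)·v^(-1)·w^4

((((((v^(-1) · u^3)^3) / w^5) · v^3) / w^(-1)) / v^(-1))^(-1)
= ((((((v^(-1) · u^3)^3) / w^5) · v^3) / w^(-1))^(-1)) / ((v^(-1))^(-1))    [power of a quotient]
= ((((((v^(-1) · u^3)^3) / w^5) · v^3)^(-1)) / ((w^(-1))^(-1))) / ((v^(-1))^(-1))    [power of a quotient]
= ((((((v^(-1) · u^3)^3) / w^5)^(-1)) · ((v^3)^(-1))) / ((w^(-1))^(-1))) / ((v^(-1))^(-1))    [power of a product]
= ((((((v^(-1) · u^3)^3)^(-1)) / ((w^5)^(-1))) · ((v^3)^(-1))) / ((w^(-1))^(-1))) / ((v^(-1))^(-1))    [power of a quotient]
= (((((v^(-1) · u^3)^(-3)) / ((w^5)^(-1))) · ((v^3)^(-1))) / ((w^(-1))^(-1))) / ((v^(-1))^(-1))    [power of a power]
= ((((((v^(-1))^(-3)) · ((u^3)^(-3))) / ((w^5)^(-1))) · ((v^3)^(-1))) / ((w^(-1))^(-1))) / ((v^(-1))^(-1))    [power of a product]
= ((((v^3 · ((u^3)^(-3))) / ((w^5)^(-1))) · ((v^3)^(-1))) / ((w^(-1))^(-1))) / ((v^(-1))^(-1))    [power of a power]
= ((((v^3 · u^(-9)) / ((w^5)^(-1))) · ((v^3)^(-1))) / ((w^(-1))^(-1))) / ((v^(-1))^(-1))    [power of a power]
= ((((v^3 · u^(-9)) / w^(-5)) · ((v^3)^(-1))) / ((w^(-1))^(-1))) / ((v^(-1))^(-1))    [power of a power]
= ((((v^3 · u^(-9)) / w^(-5)) · v^(-3)) / ((w^(-1))^(-1))) / ((v^(-1))^(-1))    [power of a power]
= ((((v^3 · u^(-9)) / w^(-5)) · v^(-3)) / w) / ((v^(-1))^(-1))    [power of a power]
= ((((v^3 · u^(-9)) / w^(-5)) · v^(-3)) / w) / v    [power of a power]
= u^(-9)·v^(-1)·w^4    [quotient of powers; product of powers]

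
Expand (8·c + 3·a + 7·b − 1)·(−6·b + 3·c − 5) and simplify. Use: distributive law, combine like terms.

(8·c + 3·a + 7·b − 1)·(−6·b + 3·c − 5)
= −48·b·c + 24·c^2 − 40·c − 18·a·b + 9·a·c − 15·a − 42·b^2 + 21·b·c − 35·b + 6·b − 3·c + 5    [distributive law]
= −27·b·c + 24·c^2 − 43·c − 18·a·b + 9·a·c − 15·a − 42·b^2 − 29·b + 5    [combine like terms]

−27·b·c + 24·c^2 − 43·c − 18·a·b + 9·a·c − 15·a − 42·b^2 − 29·b + 5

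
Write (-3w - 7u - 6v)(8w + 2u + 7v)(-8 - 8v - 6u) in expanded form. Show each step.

(-3w - 7u - 6v)(8w + 2u + 7v)(-8 - 8v - 6u)
= (-24w^2 - 6uw - 21vw - 56uw - 14u^2 - 49uv - 48vw - 12uv - 42v^2)(-8 - 8v - 6u)    [distributive law]
= (-24w^2 - 62uw - 69vw - 14u^2 - 61uv - 42v^2)(-8 - 8v - 6u)    [combine like terms]
= 192w^2 + 192vw^2 + 144uw^2 + 496uw + 496uvw + 372u^2w + 552vw + 552v^2w + 414uvw + 112u^2 + 112u^2v + 84u^3 + 488uv + 488uv^2 + 366u^2v + 336v^2 + 336v^3 + 252uv^2    [distributive law]
= 192w^2 + 192vw^2 + 144uw^2 + 496uw + 910uvw + 372u^2w + 552vw + 552v^2w + 112u^2 + 478u^2v + 84u^3 + 488uv + 740uv^2 + 336v^2 + 336v^3    [combine like terms]

192w^2 + 192vw^2 + 144uw^2 + 496uw + 910uvw + 372u^2w + 552vw + 552v^2w + 112u^2 + 478u^2v + 84u^3 + 488uv + 740uv^2 + 336v^2 + 336v^3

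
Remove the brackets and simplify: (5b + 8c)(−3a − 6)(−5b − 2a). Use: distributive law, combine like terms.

(5b + 8c)(−3a − 6)(−5b − 2a)
= (−15ab − 30b − 24ac − 48c)(−5b − 2a)    [distributive law]
= 75ab^2 + 30a^2b + 150b^2 + 60ab + 120abc + 48a^2c + 240bc + 96ac    [distributive law]

75ab^2 + 30a^2b + 150b^2 + 60ab + 120abc + 48a^2c + 240bc + 96ac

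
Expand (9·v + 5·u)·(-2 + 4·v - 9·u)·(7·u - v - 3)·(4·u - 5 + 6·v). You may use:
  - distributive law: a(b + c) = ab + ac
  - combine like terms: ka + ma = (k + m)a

2568·u^2·v + 61·u·v - 1523·u·v^2 + 774·v^2 - 360·v^3 - 270·v - 1040·u^2·v^2 + 1734·u·v^3 - 216·v^4 - 3418·u^3·v + 1835·u^3 - 205·u^2 - 150·u - 1260·u^4

(9·v + 5·u)·(-2 + 4·v - 9·u)·(7·u - v - 3)·(4·u - 5 + 6·v)
= (-18·v + 36·v^2 - 81·u·v - 10·u + 20·u·v - 45·u^2)·(7·u - v - 3)·(4·u - 5 + 6·v)    [distributive law]
= (-18·v + 36·v^2 - 61·u·v - 10·u - 45·u^2)·(7·u - v - 3)·(4·u - 5 + 6·v)    [combine like terms]
= (-126·u·v + 18·v^2 + 54·v + 252·u·v^2 - 36·v^3 - 108·v^2 - 427·u^2·v + 61·u·v^2 + 183·u·v - 70·u^2 + 10·u·v + 30·u - 315·u^3 + 45·u^2·v + 135·u^2)·(4·u - 5 + 6·v)    [distributive law]
= (67·u·v - 90·v^2 + 54·v + 313·u·v^2 - 36·v^3 - 382·u^2·v + 65·u^2 + 30·u - 315·u^3)·(4·u - 5 + 6·v)    [combine like terms]
= 268·u^2·v - 335·u·v + 402·u·v^2 - 360·u·v^2 + 450·v^2 - 540·v^3 + 216·u·v - 270·v + 324·v^2 + 1252·u^2·v^2 - 1565·u·v^2 + 1878·u·v^3 - 144·u·v^3 + 180·v^3 - 216·v^4 - 1528·u^3·v + 1910·u^2·v - 2292·u^2·v^2 + 260·u^3 - 325·u^2 + 390·u^2·v + 120·u^2 - 150·u + 180·u·v - 1260·u^4 + 1575·u^3 - 1890·u^3·v    [distributive law]
= 2568·u^2·v + 61·u·v - 1523·u·v^2 + 774·v^2 - 360·v^3 - 270·v - 1040·u^2·v^2 + 1734·u·v^3 - 216·v^4 - 3418·u^3·v + 1835·u^3 - 205·u^2 - 150·u - 1260·u^4    [combine like terms]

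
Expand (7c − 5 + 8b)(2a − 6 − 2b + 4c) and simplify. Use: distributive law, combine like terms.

(7c − 5 + 8b)(2a − 6 − 2b + 4c)
= 14ac − 42c − 14bc + 28c² − 10a + 30 + 10b − 20c + 16ab − 48b − 16b² + 32bc    [distributive law]
= 14ac − 62c + 18bc + 28c² − 10a + 30 − 38b + 16ab − 16b²    [combine like terms]

14ac − 62c + 18bc + 28c² − 10a + 30 − 38b + 16ab − 16b²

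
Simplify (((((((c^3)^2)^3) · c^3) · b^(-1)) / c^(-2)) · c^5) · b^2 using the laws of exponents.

b·c^28

(((((((c^3)^2)^3) · c^3) · b^(-1)) / c^(-2)) · c^5) · b^2
= ((((((c^3)^6) · c^3) · b^(-1)) / c^(-2)) · c^5) · b^2    [power of a power]
= ((((c^18 · c^3) · b^(-1)) / c^(-2)) · c^5) · b^2    [power of a power]
= (((c^21 · b^(-1)) / c^(-2)) · c^5) · b^2    [product of powers]
= b·c^28    [quotient of powers; product of powers]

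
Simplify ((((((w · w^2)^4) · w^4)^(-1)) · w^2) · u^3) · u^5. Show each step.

u^8w^(-14)

((((((w · w^2)^4) · w^4)^(-1)) · w^2) · u^3) · u^5
= ((((((w · w^2)^4)^(-1)) · ((w^4)^(-1))) · w^2) · u^3) · u^5    [power of a product]
= (((((w · w^2)^(-4)) · ((w^4)^(-1))) · w^2) · u^3) · u^5    [power of a power]
= (((((w^(-4)) · ((w^2)^(-4))) · ((w^4)^(-1))) · w^2) · u^3) · u^5    [power of a product]
= ((((w^(-4) · w^(-8)) · ((w^4)^(-1))) · w^2) · u^3) · u^5    [power of a power]
= (((w^(-12) · ((w^4)^(-1))) · w^2) · u^3) · u^5    [product of powers]
= (((w^(-12) · w^(-4)) · w^2) · u^3) · u^5    [power of a power]
= ((w^(-16) · w^2) · u^3) · u^5    [product of powers]
= (w^(-14) · u^3) · u^5    [product of powers]
= u^8w^(-14)    [product of powers]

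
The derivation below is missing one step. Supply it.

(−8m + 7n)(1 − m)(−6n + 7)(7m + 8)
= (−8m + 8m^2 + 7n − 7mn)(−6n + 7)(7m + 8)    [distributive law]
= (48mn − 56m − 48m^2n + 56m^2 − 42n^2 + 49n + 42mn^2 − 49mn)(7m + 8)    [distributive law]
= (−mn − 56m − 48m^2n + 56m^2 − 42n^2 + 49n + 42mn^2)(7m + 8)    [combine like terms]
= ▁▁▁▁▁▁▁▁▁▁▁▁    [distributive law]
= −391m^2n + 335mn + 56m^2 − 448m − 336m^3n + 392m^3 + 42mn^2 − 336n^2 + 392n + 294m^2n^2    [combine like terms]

By distributive law:

−7m^2n − 8mn − 392m^2 − 448m − 336m^3n − 384m^2n + 392m^3 + 448m^2 − 294mn^2 − 336n^2 + 343mn + 392n + 294m^2n^2 + 336mn^2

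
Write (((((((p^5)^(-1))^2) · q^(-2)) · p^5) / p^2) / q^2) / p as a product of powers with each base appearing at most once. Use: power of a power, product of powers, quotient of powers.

p^(-8)q^(-4)

(((((((p^5)^(-1))^2) · q^(-2)) · p^5) / p^2) / q^2) / p
= ((((((p^5)^(-2)) · q^(-2)) · p^5) / p^2) / q^2) / p    [power of a power]
= ((((p^(-10) · q^(-2)) · p^5) / p^2) / q^2) / p    [power of a power]
= p^(-8)q^(-4)    [quotient of powers; product of powers]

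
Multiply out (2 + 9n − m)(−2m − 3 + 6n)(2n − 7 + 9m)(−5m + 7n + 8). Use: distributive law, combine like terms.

(2 + 9n − m)(−2m − 3 + 6n)(2n − 7 + 9m)(−5m + 7n + 8)
= (−4m − 6 + 12n − 18mn − 27n + 54n² + 2m² + 3m − 6mn)(2n − 7 + 9m)(−5m + 7n + 8)    [distributive law]
= (−m − 6 − 15n − 24mn + 54n² + 2m²)(2n − 7 + 9m)(−5m + 7n + 8)    [combine like terms]
= (−2mn + 7m − 9m² − 12n + 42 − 54m − 30n² + 105n − 135mn − 48mn² + 168mn − 216m²n + 108n³ − 378n² + 486mn² + 4m²n − 14m² + 18m³)(−5m + 7n + 8)    [distributive law]
= (31mn − 47m − 23m² + 93n + 42 − 408n² + 438mn² − 212m²n + 108n³ + 18m³)(−5m + 7n + 8)    [combine like terms]
= −155m²n + 217mn² + 248mn + 235m² − 329mn − 376m + 115m³ − 161m²n − 184m² − 465mn + 651n² + 744n − 210m + 294n + 336 + 2040mn² − 2856n³ − 3264n² − 2190m²n² + 3066mn³ + 3504mn² + 1060m³n − 1484m²n² − 1696m²n − 540mn³ + 756n⁴ + 864n³ − 90m⁴ + 126m³n + 144m³    [distributive law]
= −2012m²n + 5761mn² − 546mn + 51m² − 586m + 259m³ − 2613n² + 1038n + 336 − 1992n³ − 3674m²n² + 2526mn³ + 1186m³n + 756n⁴ − 90m⁴    [combine like terms]

−2012m²n + 5761mn² − 546mn + 51m² − 586m + 259m³ − 2613n² + 1038n + 336 − 1992n³ − 3674m²n² + 2526mn³ + 1186m³n + 756n⁴ − 90m⁴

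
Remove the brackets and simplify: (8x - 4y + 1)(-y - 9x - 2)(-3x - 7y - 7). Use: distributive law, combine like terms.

420x^2y - 208xy^2 - 42xy + 216x^3 + 579x^2 + 181x - 28y^3 - 77y^2 - 35y + 14

(8x - 4y + 1)(-y - 9x - 2)(-3x - 7y - 7)
= (-8xy - 72x^2 - 16x + 4y^2 + 36xy + 8y - y - 9x - 2)(-3x - 7y - 7)    [distributive law]
= (28xy - 72x^2 - 25x + 4y^2 + 7y - 2)(-3x - 7y - 7)    [combine like terms]
= -84x^2y - 196xy^2 - 196xy + 216x^3 + 504x^2y + 504x^2 + 75x^2 + 175xy + 175x - 12xy^2 - 28y^3 - 28y^2 - 21xy - 49y^2 - 49y + 6x + 14y + 14    [distributive law]
= 420x^2y - 208xy^2 - 42xy + 216x^3 + 579x^2 + 181x - 28y^3 - 77y^2 - 35y + 14    [combine like terms]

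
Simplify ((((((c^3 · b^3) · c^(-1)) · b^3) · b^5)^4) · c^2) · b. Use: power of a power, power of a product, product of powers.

((((((c^3 · b^3) · c^(-1)) · b^3) · b^5)^4) · c^2) · b
= ((((((c^3 · b^3) · c^(-1)) · b^3)^4) · ((b^5)^4)) · c^2) · b    [power of a product]
= ((((((c^3 · b^3) · c^(-1))^4) · ((b^3)^4)) · ((b^5)^4)) · c^2) · b    [power of a product]
= ((((((c^3 · b^3)^4) · ((c^(-1))^4)) · ((b^3)^4)) · ((b^5)^4)) · c^2) · b    [power of a product]
= (((((((c^3)^4) · ((b^3)^4)) · ((c^(-1))^4)) · ((b^3)^4)) · ((b^5)^4)) · c^2) · b    [power of a product]
= (((((c^12 · ((b^3)^4)) · ((c^(-1))^4)) · ((b^3)^4)) · ((b^5)^4)) · c^2) · b    [power of a power]
= (((((c^12 · b^12) · ((c^(-1))^4)) · ((b^3)^4)) · ((b^5)^4)) · c^2) · b    [power of a power]
= (((((c^12 · b^12) · c^(-4)) · ((b^3)^4)) · ((b^5)^4)) · c^2) · b    [power of a power]
= (((((c^12 · b^12) · c^(-4)) · b^12) · ((b^5)^4)) · c^2) · b    [power of a power]
= (((((c^12 · b^12) · c^(-4)) · b^12) · b^20) · c^2) · b    [power of a power]
= b^45·c^10    [product of powers]

b^45·c^10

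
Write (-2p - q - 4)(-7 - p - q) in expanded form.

18p + 2p^2 + 3pq + 11q + q^2 + 28

(-2p - q - 4)(-7 - p - q)
= 14p + 2p^2 + 2pq + 7q + pq + q^2 + 28 + 4p + 4q    [distributive law]
= 18p + 2p^2 + 3pq + 11q + q^2 + 28    [combine like terms]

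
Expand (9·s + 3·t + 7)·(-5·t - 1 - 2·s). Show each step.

(9·s + 3·t + 7)·(-5·t - 1 - 2·s)
= -45·s·t - 9·s - 18·s^2 - 15·t^2 - 3·t - 6·s·t - 35·t - 7 - 14·s    [distributive law]
= -51·s·t - 23·s - 18·s^2 - 15·t^2 - 38·t - 7    [combine like terms]

-51·s·t - 23·s - 18·s^2 - 15·t^2 - 38·t - 7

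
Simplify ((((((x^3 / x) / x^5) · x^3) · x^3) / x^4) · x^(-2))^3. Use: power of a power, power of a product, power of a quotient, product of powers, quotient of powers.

((((((x^3 / x) / x^5) · x^3) · x^3) / x^4) · x^(-2))^3
= ((((((x^3 / x) / x^5) · x^3) · x^3) / x^4)^3) · ((x^(-2))^3)    [power of a product]
= ((((((x^3 / x) / x^5) · x^3) · x^3)^3) / ((x^4)^3)) · ((x^(-2))^3)    [power of a quotient]
= ((((((x^3 / x) / x^5) · x^3)^3) · ((x^3)^3)) / ((x^4)^3)) · ((x^(-2))^3)    [power of a product]
= ((((((x^3 / x) / x^5)^3) · ((x^3)^3)) · ((x^3)^3)) / ((x^4)^3)) · ((x^(-2))^3)    [power of a product]
= ((((((x^3 / x)^3) / ((x^5)^3)) · ((x^3)^3)) · ((x^3)^3)) / ((x^4)^3)) · ((x^(-2))^3)    [power of a quotient]
= (((((((x^3)^3) / (x^3)) / ((x^5)^3)) · ((x^3)^3)) · ((x^3)^3)) / ((x^4)^3)) · ((x^(-2))^3)    [power of a quotient]
= (((((x^9 / (x^3)) / ((x^5)^3)) · ((x^3)^3)) · ((x^3)^3)) / ((x^4)^3)) · ((x^(-2))^3)    [power of a power]
= ((((x^6 / ((x^5)^3)) · ((x^3)^3)) · ((x^3)^3)) / ((x^4)^3)) · ((x^(-2))^3)    [quotient of powers]
= ((((x^6 / x^15) · ((x^3)^3)) · ((x^3)^3)) / ((x^4)^3)) · ((x^(-2))^3)    [power of a power]
= (((x^(-9) · ((x^3)^3)) · ((x^3)^3)) / ((x^4)^3)) · ((x^(-2))^3)    [quotient of powers]
= (((x^(-9) · x^9) · ((x^3)^3)) / ((x^4)^3)) · ((x^(-2))^3)    [power of a power]
= ((x^0 · ((x^3)^3)) / ((x^4)^3)) · ((x^(-2))^3)    [product of powers]
= ((x^0 · x^9) / ((x^4)^3)) · ((x^(-2))^3)    [power of a power]
= (x^9 / ((x^4)^3)) · ((x^(-2))^3)    [product of powers]
= (x^9 / x^12) · ((x^(-2))^3)    [power of a power]
= x^(-3) · ((x^(-2))^3)    [quotient of powers]
= x^(-3) · x^(-6)    [power of a power]
= x^(-9)    [product of powers]

x^(-9)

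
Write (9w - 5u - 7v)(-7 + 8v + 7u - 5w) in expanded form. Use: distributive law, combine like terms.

(9w - 5u - 7v)(-7 + 8v + 7u - 5w)
= -63w + 72vw + 63uw - 45w^2 + 35u - 40uv - 35u^2 + 25uw + 49v - 56v^2 - 49uv + 35vw    [distributive law]
= -63w + 107vw + 88uw - 45w^2 + 35u - 89uv - 35u^2 + 49v - 56v^2    [combine like terms]

-63w + 107vw + 88uw - 45w^2 + 35u - 89uv - 35u^2 + 49v - 56v^2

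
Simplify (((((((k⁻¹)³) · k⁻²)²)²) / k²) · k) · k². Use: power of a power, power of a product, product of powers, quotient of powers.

(((((((k⁻¹)³) · k⁻²)²)²) / k²) · k) · k²
= ((((((k⁻¹)³) · k⁻²)⁴) / k²) · k) · k²    [power of a power]
= ((((((k⁻¹)³)⁴) · ((k⁻²)⁴)) / k²) · k) · k²    [power of a product]
= (((((k⁻¹)¹²) · ((k⁻²)⁴)) / k²) · k) · k²    [power of a power]
= (((k⁻¹² · ((k⁻²)⁴)) / k²) · k) · k²    [power of a power]
= (((k⁻¹² · k⁻⁸) / k²) · k) · k²    [power of a power]
= ((k⁻²⁰ / k²) · k) · k²    [product of powers]
= (k⁻²² · k) · k²    [quotient of powers]
= k⁻²¹ · k²    [product of powers]
= k⁻¹⁹    [product of powers]

k⁻¹⁹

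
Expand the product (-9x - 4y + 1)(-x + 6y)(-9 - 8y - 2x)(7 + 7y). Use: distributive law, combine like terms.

(-9x - 4y + 1)(-x + 6y)(-9 - 8y - 2x)(7 + 7y)
= (9x² - 54xy + 4xy - 24y² - x + 6y)(-9 - 8y - 2x)(7 + 7y)    [distributive law]
= (9x² - 50xy - 24y² - x + 6y)(-9 - 8y - 2x)(7 + 7y)    [combine like terms]
= (-81x² - 72x²y - 18x³ + 450xy + 400xy² + 100x²y + 216y² + 192y³ + 48xy² + 9x + 8xy + 2x² - 54y - 48y² - 12xy)(7 + 7y)    [distributive law]
= (-79x² + 28x²y - 18x³ + 446xy + 448xy² + 168y² + 192y³ + 9x - 54y)(7 + 7y)    [combine like terms]
= -553x² - 553x²y + 196x²y + 196x²y² - 126x³ - 126x³y + 3122xy + 3122xy² + 3136xy² + 3136xy³ + 1176y² + 1176y³ + 1344y³ + 1344y⁴ + 63x + 63xy - 378y - 378y²    [distributive law]
= -553x² - 357x²y + 196x²y² - 126x³ - 126x³y + 3185xy + 6258xy² + 3136xy³ + 798y² + 2520y³ + 1344y⁴ + 63x - 378y    [combine like terms]

-553x² - 357x²y + 196x²y² - 126x³ - 126x³y + 3185xy + 6258xy² + 3136xy³ + 798y² + 2520y³ + 1344y⁴ + 63x - 378y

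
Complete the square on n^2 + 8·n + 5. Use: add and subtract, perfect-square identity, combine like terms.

n^2 + 8·n + 5
= n^2 + 8·n + 16 - 16 + 5    [add and subtract 16]
= (n + 4)^2 - 16 + 5    [perfect-square identity]
= (n + 4)^2 - 11    [combine constants]

(n + 4)^2 - 11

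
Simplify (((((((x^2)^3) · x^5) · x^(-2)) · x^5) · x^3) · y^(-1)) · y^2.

(((((((x^2)^3) · x^5) · x^(-2)) · x^5) · x^3) · y^(-1)) · y^2
= (((((x^6 · x^5) · x^(-2)) · x^5) · x^3) · y^(-1)) · y^2    [power of a power]
= ((((x^11 · x^(-2)) · x^5) · x^3) · y^(-1)) · y^2    [product of powers]
= (((x^9 · x^5) · x^3) · y^(-1)) · y^2    [product of powers]
= ((x^14 · x^3) · y^(-1)) · y^2    [product of powers]
= (x^17 · y^(-1)) · y^2    [product of powers]
= x^17y    [product of powers]

x^17y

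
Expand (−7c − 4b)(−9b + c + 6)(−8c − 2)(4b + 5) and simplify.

−1888b²c² − 960bc² − 1144b²c + 706bc + 224bc³ + 280c³ + 1750c² + 420c − 1152b³c − 288b³ − 168b² + 240b

(−7c − 4b)(−9b + c + 6)(−8c − 2)(4b + 5)
= (63bc − 7c² − 42c + 36b² − 4bc − 24b)(−8c − 2)(4b + 5)    [distributive law]
= (59bc − 7c² − 42c + 36b² − 24b)(−8c − 2)(4b + 5)    [combine like terms]
= (−472bc² − 118bc + 56c³ + 14c² + 336c² + 84c − 288b²c − 72b² + 192bc + 48b)(4b + 5)    [distributive law]
= (−472bc² + 74bc + 56c³ + 350c² + 84c − 288b²c − 72b² + 48b)(4b + 5)    [combine like terms]
= −1888b²c² − 2360bc² + 296b²c + 370bc + 224bc³ + 280c³ + 1400bc² + 1750c² + 336bc + 420c − 1152b³c − 1440b²c − 288b³ − 360b² + 192b² + 240b    [distributive law]
= −1888b²c² − 960bc² − 1144b²c + 706bc + 224bc³ + 280c³ + 1750c² + 420c − 1152b³c − 288b³ − 168b² + 240b    [combine like terms]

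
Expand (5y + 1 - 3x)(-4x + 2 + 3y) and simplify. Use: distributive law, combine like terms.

-29xy + 13y + 15y^2 - 10x + 2 + 12x^2

(5y + 1 - 3x)(-4x + 2 + 3y)
= -20xy + 10y + 15y^2 - 4x + 2 + 3y + 12x^2 - 6x - 9xy    [distributive law]
= -29xy + 13y + 15y^2 - 10x + 2 + 12x^2    [combine like terms]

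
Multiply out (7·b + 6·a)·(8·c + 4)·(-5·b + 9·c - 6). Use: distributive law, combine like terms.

(7·b + 6·a)·(8·c + 4)·(-5·b + 9·c - 6)
= (56·b·c + 28·b + 48·a·c + 24·a)·(-5·b + 9·c - 6)    [distributive law]
= -280·b^2·c + 504·b·c^2 - 336·b·c - 140·b^2 + 252·b·c - 168·b - 240·a·b·c + 432·a·c^2 - 288·a·c - 120·a·b + 216·a·c - 144·a    [distributive law]
= -280·b^2·c + 504·b·c^2 - 84·b·c - 140·b^2 - 168·b - 240·a·b·c + 432·a·c^2 - 72·a·c - 120·a·b - 144·a    [combine like terms]

-280·b^2·c + 504·b·c^2 - 84·b·c - 140·b^2 - 168·b - 240·a·b·c + 432·a·c^2 - 72·a·c - 120·a·b - 144·a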